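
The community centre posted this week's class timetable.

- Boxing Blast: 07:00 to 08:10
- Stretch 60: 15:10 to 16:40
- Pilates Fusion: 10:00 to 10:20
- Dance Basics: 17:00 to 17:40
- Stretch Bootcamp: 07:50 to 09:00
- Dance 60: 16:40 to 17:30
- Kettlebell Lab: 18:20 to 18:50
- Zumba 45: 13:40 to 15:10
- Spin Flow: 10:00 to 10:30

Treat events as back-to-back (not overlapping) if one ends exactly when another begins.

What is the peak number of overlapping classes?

2

Sort all start/end points and keep a running count:
07:00 start Boxing Blast → 1
07:50 start Stretch Bootcamp → 2
08:10 end Boxing Blast → 1
09:00 end Stretch Bootcamp → 0
10:00 start Pilates Fusion → 1
10:00 start Spin Flow → 2
10:20 end Pilates Fusion → 1
10:30 end Spin Flow → 0
13:40 start Zumba 45 → 1
15:10 end Zumba 45 → 0
15:10 start Stretch 60 → 1
16:40 end Stretch 60 → 0
16:40 start Dance 60 → 1
17:00 start Dance Basics → 2
17:30 end Dance 60 → 1
17:40 end Dance Basics → 0
18:20 start Kettlebell Lab → 1
18:50 end Kettlebell Lab → 0
Peak is 2, at 07:50 (Boxing Blast, Stretch Bootcamp).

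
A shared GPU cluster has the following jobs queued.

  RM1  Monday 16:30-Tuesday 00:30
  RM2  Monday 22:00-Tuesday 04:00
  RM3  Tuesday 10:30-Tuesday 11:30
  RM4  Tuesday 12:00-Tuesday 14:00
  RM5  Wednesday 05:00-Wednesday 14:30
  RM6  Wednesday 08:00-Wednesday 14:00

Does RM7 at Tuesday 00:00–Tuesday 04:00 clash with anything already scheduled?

RM1: starts Monday 16:30 before RM7 ends Tuesday 04:00, and ends Tuesday 00:30 after RM7 starts Tuesday 00:00 → overlap.
RM2: starts Monday 22:00 before RM7 ends Tuesday 04:00, and ends Tuesday 04:00 after RM7 starts Tuesday 00:00 → overlap.
RM3: starts Tuesday 10:30 at or after RM7 ends Tuesday 04:00 → clear.
RM4: starts Tuesday 12:00 at or after RM7 ends Tuesday 04:00 → clear.
RM5: starts Wednesday 05:00 at or after RM7 ends Tuesday 04:00 → clear.
RM6: starts Wednesday 08:00 at or after RM7 ends Tuesday 04:00 → clear.
RM7 overlaps RM1, RM2.

Yes — it overlaps RM1, RM2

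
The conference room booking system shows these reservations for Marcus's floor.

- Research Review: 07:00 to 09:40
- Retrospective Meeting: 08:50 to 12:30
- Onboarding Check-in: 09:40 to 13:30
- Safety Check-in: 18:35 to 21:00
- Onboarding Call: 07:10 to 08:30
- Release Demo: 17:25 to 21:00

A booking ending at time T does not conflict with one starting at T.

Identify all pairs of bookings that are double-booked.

Two intervals overlap when each starts before the other ends.
Sorted by start: Research Review, Onboarding Call, Retrospective Meeting, Onboarding Check-in, Release Demo, Safety Check-in.
Onboarding Call starts before Research Review ends → Research Review and Onboarding Call overlap.
Retrospective Meeting starts before Research Review ends → Research Review and Retrospective Meeting overlap.
Onboarding Check-in starts exactly when Research Review ends (back-to-back, no overlap); Research Review is clear from here.
Retrospective Meeting starts after Onboarding Call ends; Onboarding Call is clear from here.
Onboarding Check-in starts before Retrospective Meeting ends → Retrospective Meeting and Onboarding Check-in overlap.
Release Demo starts after Retrospective Meeting ends; Retrospective Meeting is clear from here.
Release Demo starts after Onboarding Check-in ends; Onboarding Check-in is clear from here.
Safety Check-in starts before Release Demo ends → Release Demo and Safety Check-in overlap.

Onboarding Call & Research Review, Onboarding Check-in & Retrospective Meeting, Release Demo & Safety Check-in, Research Review & Retrospective Meeting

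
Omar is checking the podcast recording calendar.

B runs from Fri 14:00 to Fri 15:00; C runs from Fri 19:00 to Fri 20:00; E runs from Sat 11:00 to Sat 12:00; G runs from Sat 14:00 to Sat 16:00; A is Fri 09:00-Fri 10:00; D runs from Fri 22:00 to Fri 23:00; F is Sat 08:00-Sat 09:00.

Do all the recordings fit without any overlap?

Sorted by start: A, B, C, D, F, E, G.
B starts after A ends — done with A.
C starts after B ends — done with B.
D starts after C ends — done with C.
F starts after D ends — done with D.
E starts after F ends — done with F.
G starts after E ends.
Every pair is clear; the schedule has no overlaps.

Yes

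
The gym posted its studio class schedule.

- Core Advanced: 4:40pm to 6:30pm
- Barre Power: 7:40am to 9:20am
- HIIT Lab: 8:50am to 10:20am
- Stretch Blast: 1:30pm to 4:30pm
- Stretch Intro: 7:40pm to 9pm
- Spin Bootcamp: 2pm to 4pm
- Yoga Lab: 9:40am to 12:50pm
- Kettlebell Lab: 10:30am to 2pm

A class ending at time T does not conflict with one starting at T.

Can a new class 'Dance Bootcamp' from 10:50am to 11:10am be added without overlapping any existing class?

Barre Power: ends 9:20am at or before Dance Bootcamp starts 10:50am → clear.
HIIT Lab: ends 10:20am at or before Dance Bootcamp starts 10:50am → clear.
Yoga Lab: starts 9:40am before Dance Bootcamp ends 11:10am, and ends 12:50pm after Dance Bootcamp starts 10:50am → overlap.
Kettlebell Lab: starts 10:30am before Dance Bootcamp ends 11:10am, and ends 2pm after Dance Bootcamp starts 10:50am → overlap.
Stretch Blast: starts 1:30pm at or after Dance Bootcamp ends 11:10am → clear.
Spin Bootcamp: starts 2pm at or after Dance Bootcamp ends 11:10am → clear.
Core Advanced: starts 4:40pm at or after Dance Bootcamp ends 11:10am → clear.
Stretch Intro: starts 7:40pm at or after Dance Bootcamp ends 11:10am → clear.
Dance Bootcamp overlaps Kettlebell Lab, Yoga Lab.

No — it overlaps Kettlebell Lab, Yoga Lab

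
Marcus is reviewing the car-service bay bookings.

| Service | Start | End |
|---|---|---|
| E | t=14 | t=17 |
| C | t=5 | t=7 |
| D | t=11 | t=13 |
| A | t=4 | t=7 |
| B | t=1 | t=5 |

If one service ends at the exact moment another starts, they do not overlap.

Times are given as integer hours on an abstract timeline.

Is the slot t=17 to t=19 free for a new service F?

Yes — the slot is free

B: ends t=5 at or before F starts t=17 → clear.
A: ends t=7 at or before F starts t=17 → clear.
C: ends t=7 at or before F starts t=17 → clear.
D: ends t=13 at or before F starts t=17 → clear.
E: ends t=17 at or before F starts t=17 → clear.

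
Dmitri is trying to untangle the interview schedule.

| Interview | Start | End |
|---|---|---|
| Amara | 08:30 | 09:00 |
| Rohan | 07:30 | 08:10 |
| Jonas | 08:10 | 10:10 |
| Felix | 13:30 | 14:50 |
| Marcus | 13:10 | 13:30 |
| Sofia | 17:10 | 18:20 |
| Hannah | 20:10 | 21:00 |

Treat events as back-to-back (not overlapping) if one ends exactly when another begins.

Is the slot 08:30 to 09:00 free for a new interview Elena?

Rohan: ends 08:10 at or before Elena starts 08:30 → clear.
Jonas: starts 08:10 before Elena ends 09:00, and ends 10:10 after Elena starts 08:30 → overlap.
Amara: starts 08:30 before Elena ends 09:00, and ends 09:00 after Elena starts 08:30 → overlap.
Marcus: starts 13:10 at or after Elena ends 09:00 → clear.
Felix: starts 13:30 at or after Elena ends 09:00 → clear.
Sofia: starts 17:10 at or after Elena ends 09:00 → clear.
Hannah: starts 20:10 at or after Elena ends 09:00 → clear.
Elena overlaps Amara, Jonas.

No — it overlaps Amara, Jonas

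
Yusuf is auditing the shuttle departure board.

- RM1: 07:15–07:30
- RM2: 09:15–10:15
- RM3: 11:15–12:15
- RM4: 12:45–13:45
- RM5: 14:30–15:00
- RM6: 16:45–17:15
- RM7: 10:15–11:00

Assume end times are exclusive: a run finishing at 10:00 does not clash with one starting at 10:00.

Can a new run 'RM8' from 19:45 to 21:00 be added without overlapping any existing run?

RM1: ends 07:30 at or before RM8 starts 19:45 → clear.
RM2: ends 10:15 at or before RM8 starts 19:45 → clear.
RM7: ends 11:00 at or before RM8 starts 19:45 → clear.
RM3: ends 12:15 at or before RM8 starts 19:45 → clear.
RM4: ends 13:45 at or before RM8 starts 19:45 → clear.
RM5: ends 15:00 at or before RM8 starts 19:45 → clear.
RM6: ends 17:15 at or before RM8 starts 19:45 → clear.

Yes — the slot is free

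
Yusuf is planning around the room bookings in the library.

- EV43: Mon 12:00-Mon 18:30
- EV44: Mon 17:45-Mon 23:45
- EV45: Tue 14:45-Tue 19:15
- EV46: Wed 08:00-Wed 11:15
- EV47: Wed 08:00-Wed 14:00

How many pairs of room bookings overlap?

Sorted by start: EV43, EV44, EV45, EV46, EV47.
EV44 starts before EV43 ends → EV43 and EV44 overlap.
EV45 starts after EV43 ends; EV43 is clear from here.
EV45 starts after EV44 ends; EV44 is clear from here.
EV46 starts after EV45 ends; EV45 is clear from here.
EV47 starts before EV46 ends → EV46 and EV47 overlap.
Overlapping pairs: EV43 & EV44, EV46 & EV47 — 2 in total.

2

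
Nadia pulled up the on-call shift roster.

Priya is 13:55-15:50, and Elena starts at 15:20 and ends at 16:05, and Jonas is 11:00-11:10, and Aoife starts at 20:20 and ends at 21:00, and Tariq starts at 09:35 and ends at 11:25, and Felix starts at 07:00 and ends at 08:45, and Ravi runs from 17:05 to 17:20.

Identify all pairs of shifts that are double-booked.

Sorted by start: Felix, Tariq, Jonas, Priya, Elena, Ravi, Aoife.
Tariq starts after Felix ends; Felix is clear from here.
Jonas starts before Tariq ends → Tariq and Jonas overlap.
Priya starts after Tariq ends; Tariq is clear from here.
Priya starts after Jonas ends; Jonas is clear from here.
Elena starts before Priya ends → Priya and Elena overlap.
Ravi starts after Priya ends; Priya is clear from here.
Ravi starts after Elena ends; Elena is clear from here.
Aoife starts after Ravi ends.

Elena & Priya, Jonas & Tariq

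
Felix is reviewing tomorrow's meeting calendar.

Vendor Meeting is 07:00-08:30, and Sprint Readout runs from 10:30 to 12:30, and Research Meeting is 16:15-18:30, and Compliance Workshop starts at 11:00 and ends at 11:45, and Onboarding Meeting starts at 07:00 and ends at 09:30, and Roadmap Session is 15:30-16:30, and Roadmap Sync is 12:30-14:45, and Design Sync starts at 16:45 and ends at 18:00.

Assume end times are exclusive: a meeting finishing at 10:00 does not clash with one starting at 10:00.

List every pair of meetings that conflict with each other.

Compliance Workshop & Sprint Readout, Design Sync & Research Meeting, Onboarding Meeting & Vendor Meeting, Research Meeting & Roadmap Session

Sorted by start: Onboarding Meeting, Vendor Meeting, Sprint Readout, Compliance Workshop, Roadmap Sync, Roadmap Session, Research Meeting, Design Sync.
Vendor Meeting starts before Onboarding Meeting ends → Onboarding Meeting and Vendor Meeting overlap.
Sprint Readout starts after Onboarding Meeting ends; Onboarding Meeting is clear from here.
Sprint Readout starts after Vendor Meeting ends; Vendor Meeting is clear from here.
Compliance Workshop starts before Sprint Readout ends → Sprint Readout and Compliance Workshop overlap.
Roadmap Sync starts exactly when Sprint Readout ends (back-to-back, no overlap); Sprint Readout is clear from here.
Roadmap Sync starts after Compliance Workshop ends; Compliance Workshop is clear from here.
Roadmap Session starts after Roadmap Sync ends; Roadmap Sync is clear from here.
Research Meeting starts before Roadmap Session ends → Roadmap Session and Research Meeting overlap.
Design Sync starts after Roadmap Session ends.
Design Sync starts before Research Meeting ends → Research Meeting and Design Sync overlap.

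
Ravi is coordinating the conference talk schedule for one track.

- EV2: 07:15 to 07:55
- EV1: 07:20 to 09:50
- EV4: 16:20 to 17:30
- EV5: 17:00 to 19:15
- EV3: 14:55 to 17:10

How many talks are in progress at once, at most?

3

Sort all start/end points and keep a running count:
07:15 start EV2 → 1
07:20 start EV1 → 2
07:55 end EV2 → 1
09:50 end EV1 → 0
14:55 start EV3 → 1
16:20 start EV4 → 2
17:00 start EV5 → 3
17:10 end EV3 → 2
17:30 end EV4 → 1
19:15 end EV5 → 0
Peak is 3, at 17:00 (EV3, EV4, EV5).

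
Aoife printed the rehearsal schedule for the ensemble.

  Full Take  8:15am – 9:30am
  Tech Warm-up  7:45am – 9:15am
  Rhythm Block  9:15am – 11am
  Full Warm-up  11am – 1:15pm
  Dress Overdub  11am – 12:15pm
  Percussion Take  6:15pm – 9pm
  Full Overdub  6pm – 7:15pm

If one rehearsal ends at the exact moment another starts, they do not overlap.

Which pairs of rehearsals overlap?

Sorted by start: Tech Warm-up, Full Take, Rhythm Block, Full Warm-up, Dress Overdub, Full Overdub, Percussion Take.
Full Take starts before Tech Warm-up ends → Tech Warm-up and Full Take overlap.
Rhythm Block starts exactly when Tech Warm-up ends (back-to-back, no overlap); Tech Warm-up is clear from here.
Rhythm Block starts before Full Take ends → Full Take and Rhythm Block overlap.
Full Warm-up starts after Full Take ends; Full Take is clear from here.
Full Warm-up starts exactly when Rhythm Block ends (back-to-back, no overlap); Rhythm Block is clear from here.
Dress Overdub starts before Full Warm-up ends → Full Warm-up and Dress Overdub overlap.
Full Overdub starts after Full Warm-up ends; Full Warm-up is clear from here.
Full Overdub starts after Dress Overdub ends; Dress Overdub is clear from here.
Percussion Take starts before Full Overdub ends → Full Overdub and Percussion Take overlap.

Dress Overdub & Full Warm-up, Full Overdub & Percussion Take, Full Take & Rhythm Block, Full Take & Tech Warm-up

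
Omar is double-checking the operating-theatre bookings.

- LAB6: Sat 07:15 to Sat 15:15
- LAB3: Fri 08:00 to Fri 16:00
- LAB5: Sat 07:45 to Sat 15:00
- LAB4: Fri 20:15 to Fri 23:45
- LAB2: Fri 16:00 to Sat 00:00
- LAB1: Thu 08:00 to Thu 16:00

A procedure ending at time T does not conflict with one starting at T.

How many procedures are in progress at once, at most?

Sweep the timeline, counting +1 at each start and −1 at each end (ends before starts at a tie):
Thu 08:00 start LAB1 → 1
Thu 16:00 end LAB1 → 0
Fri 08:00 start LAB3 → 1
Fri 16:00 end LAB3 → 0
Fri 16:00 start LAB2 → 1
Fri 20:15 start LAB4 → 2
Fri 23:45 end LAB4 → 1
Sat 00:00 end LAB2 → 0
Sat 07:15 start LAB6 → 1
Sat 07:45 start LAB5 → 2
Sat 15:00 end LAB5 → 1
Sat 15:15 end LAB6 → 0
Peak is 2, at Fri 20:15 (LAB2, LAB4).

2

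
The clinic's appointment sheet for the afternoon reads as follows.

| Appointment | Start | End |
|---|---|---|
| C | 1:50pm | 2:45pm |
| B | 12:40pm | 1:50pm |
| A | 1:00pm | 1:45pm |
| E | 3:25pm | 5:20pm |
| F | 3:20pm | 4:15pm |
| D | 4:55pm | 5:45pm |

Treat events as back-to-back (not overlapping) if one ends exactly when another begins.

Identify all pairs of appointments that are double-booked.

Sorted by start: B, A, C, F, E, D.
A starts before B ends → B and A overlap.
C starts exactly when B ends (back-to-back, no overlap), so nothing later overlaps B either.
C starts after A ends, so nothing later overlaps A either.
F starts after C ends, so nothing later overlaps C either.
E starts before F ends → F and E overlap.
D starts after F ends.
D starts before E ends → E and D overlap.

A & B, D & E, E & F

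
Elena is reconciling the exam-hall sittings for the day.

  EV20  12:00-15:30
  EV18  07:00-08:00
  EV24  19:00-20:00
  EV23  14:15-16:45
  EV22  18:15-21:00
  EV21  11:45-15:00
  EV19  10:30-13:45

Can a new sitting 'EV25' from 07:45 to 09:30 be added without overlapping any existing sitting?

No — it overlaps EV18

EV18: starts 07:00 before EV25 ends 09:30, and ends 08:00 after EV25 starts 07:45 → overlap.
EV19: starts 10:30 at or after EV25 ends 09:30 → clear.
EV21: starts 11:45 at or after EV25 ends 09:30 → clear.
EV20: starts 12:00 at or after EV25 ends 09:30 → clear.
EV23: starts 14:15 at or after EV25 ends 09:30 → clear.
EV22: starts 18:15 at or after EV25 ends 09:30 → clear.
EV24: starts 19:00 at or after EV25 ends 09:30 → clear.
EV25 overlaps EV18.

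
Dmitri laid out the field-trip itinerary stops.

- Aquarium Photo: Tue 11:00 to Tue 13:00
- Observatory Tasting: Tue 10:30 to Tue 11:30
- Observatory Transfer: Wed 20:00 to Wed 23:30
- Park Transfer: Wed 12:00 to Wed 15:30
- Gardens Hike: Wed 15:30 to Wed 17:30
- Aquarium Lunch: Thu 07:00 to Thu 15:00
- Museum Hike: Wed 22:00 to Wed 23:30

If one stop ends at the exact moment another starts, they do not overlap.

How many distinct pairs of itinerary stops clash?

Two intervals overlap when each starts before the other ends.
Sorted by start: Observatory Tasting, Aquarium Photo, Park Transfer, Gardens Hike, Observatory Transfer, Museum Hike, Aquarium Lunch.
Aquarium Photo starts before Observatory Tasting ends → Observatory Tasting and Aquarium Photo overlap.
Park Transfer starts after Observatory Tasting ends, so nothing later overlaps Observatory Tasting either.
Park Transfer starts after Aquarium Photo ends, so nothing later overlaps Aquarium Photo either.
Gardens Hike starts exactly when Park Transfer ends (back-to-back, no overlap), so nothing later overlaps Park Transfer either.
Observatory Transfer starts after Gardens Hike ends, so nothing later overlaps Gardens Hike either.
Museum Hike starts before Observatory Transfer ends → Observatory Transfer and Museum Hike overlap.
Aquarium Lunch starts after Observatory Transfer ends.
Aquarium Lunch starts after Museum Hike ends.
Overlapping pairs: Aquarium Photo & Observatory Tasting, Museum Hike & Observatory Transfer — 2 in total.

2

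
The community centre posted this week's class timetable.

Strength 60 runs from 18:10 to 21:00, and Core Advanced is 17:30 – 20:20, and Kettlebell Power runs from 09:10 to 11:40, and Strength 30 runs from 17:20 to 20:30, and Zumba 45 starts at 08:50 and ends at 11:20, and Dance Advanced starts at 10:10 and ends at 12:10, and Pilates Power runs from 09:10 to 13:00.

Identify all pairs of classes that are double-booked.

Sorted by start: Zumba 45, Pilates Power, Kettlebell Power, Dance Advanced, Strength 30, Core Advanced, Strength 60.
Pilates Power starts before Zumba 45 ends → Zumba 45 and Pilates Power overlap.
Kettlebell Power starts before Zumba 45 ends → Zumba 45 and Kettlebell Power overlap.
Dance Advanced starts before Zumba 45 ends → Zumba 45 and Dance Advanced overlap.
Strength 30 starts after Zumba 45 ends, so Zumba 45 has no further overlaps.
Kettlebell Power starts before Pilates Power ends → Pilates Power and Kettlebell Power overlap.
Dance Advanced starts before Pilates Power ends → Pilates Power and Dance Advanced overlap.
Strength 30 starts after Pilates Power ends, so Pilates Power has no further overlaps.
Dance Advanced starts before Kettlebell Power ends → Kettlebell Power and Dance Advanced overlap.
Strength 30 starts after Kettlebell Power ends, so Kettlebell Power has no further overlaps.
Strength 30 starts after Dance Advanced ends, so Dance Advanced has no further overlaps.
Core Advanced starts before Strength 30 ends → Strength 30 and Core Advanced overlap.
Strength 60 starts before Strength 30 ends → Strength 30 and Strength 60 overlap.
Strength 60 starts before Core Advanced ends → Core Advanced and Strength 60 overlap.

Core Advanced & Strength 30, Core Advanced & Strength 60, Dance Advanced & Kettlebell Power, Dance Advanced & Pilates Power, Dance Advanced & Zumba 45, Kettlebell Power & Pilates Power, Kettlebell Power & Zumba 45, Pilates Power & Zumba 45, Strength 30 & Strength 60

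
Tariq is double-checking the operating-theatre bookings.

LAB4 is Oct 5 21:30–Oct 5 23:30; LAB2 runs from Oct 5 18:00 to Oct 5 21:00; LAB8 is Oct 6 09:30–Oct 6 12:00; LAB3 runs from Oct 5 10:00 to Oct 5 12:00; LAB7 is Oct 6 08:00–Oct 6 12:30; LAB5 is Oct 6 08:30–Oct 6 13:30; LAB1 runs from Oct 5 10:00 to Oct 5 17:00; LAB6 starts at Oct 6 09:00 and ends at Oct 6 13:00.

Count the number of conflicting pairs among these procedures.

7

Sorted by start: LAB1, LAB3, LAB2, LAB4, LAB7, LAB5, LAB6, LAB8.
LAB3 starts before LAB1 ends → LAB1 and LAB3 overlap.
LAB2 starts after LAB1 ends; LAB1 is clear from here.
LAB2 starts after LAB3 ends; LAB3 is clear from here.
LAB4 starts after LAB2 ends; LAB2 is clear from here.
LAB7 starts after LAB4 ends; LAB4 is clear from here.
LAB5 starts before LAB7 ends → LAB7 and LAB5 overlap.
LAB6 starts before LAB7 ends → LAB7 and LAB6 overlap.
LAB8 starts before LAB7 ends → LAB7 and LAB8 overlap.
LAB6 starts before LAB5 ends → LAB5 and LAB6 overlap.
LAB8 starts before LAB5 ends → LAB5 and LAB8 overlap.
LAB8 starts before LAB6 ends → LAB6 and LAB8 overlap.
Overlapping pairs: LAB1 & LAB3, LAB5 & LAB6, LAB5 & LAB7, LAB5 & LAB8, LAB6 & LAB7, LAB6 & LAB8, LAB7 & LAB8 — 7 in total.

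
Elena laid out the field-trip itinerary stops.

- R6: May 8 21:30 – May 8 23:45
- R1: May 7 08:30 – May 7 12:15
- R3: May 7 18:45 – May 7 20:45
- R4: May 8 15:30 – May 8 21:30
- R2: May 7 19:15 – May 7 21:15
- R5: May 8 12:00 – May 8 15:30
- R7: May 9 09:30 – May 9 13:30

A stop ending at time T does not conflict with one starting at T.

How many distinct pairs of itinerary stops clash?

1

Two intervals overlap when each starts before the other ends.
Sorted by start: R1, R3, R2, R5, R4, R6, R7.
R3 starts after R1 ends; R1 is clear from here.
R2 starts before R3 ends → R3 and R2 overlap.
R5 starts after R3 ends; R3 is clear from here.
R5 starts after R2 ends; R2 is clear from here.
R4 starts exactly when R5 ends (back-to-back, no overlap); R5 is clear from here.
R6 starts exactly when R4 ends (back-to-back, no overlap); R4 is clear from here.
R7 starts after R6 ends.
Overlapping pairs: R2 & R3 — 1 in total.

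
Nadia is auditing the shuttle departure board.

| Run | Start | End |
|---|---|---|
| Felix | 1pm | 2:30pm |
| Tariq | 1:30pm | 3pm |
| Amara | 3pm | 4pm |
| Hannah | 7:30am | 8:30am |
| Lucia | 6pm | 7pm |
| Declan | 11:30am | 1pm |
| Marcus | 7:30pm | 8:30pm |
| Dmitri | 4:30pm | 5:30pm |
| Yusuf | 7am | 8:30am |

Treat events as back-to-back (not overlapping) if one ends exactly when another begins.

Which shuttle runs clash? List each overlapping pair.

Sorted by start: Yusuf, Hannah, Declan, Felix, Tariq, Amara, Dmitri, Lucia, Marcus.
Hannah starts before Yusuf ends → Yusuf and Hannah overlap.
Declan starts after Yusuf ends, so Yusuf has no further overlaps.
Declan starts after Hannah ends, so Hannah has no further overlaps.
Felix starts exactly when Declan ends (back-to-back, no overlap), so Declan has no further overlaps.
Tariq starts before Felix ends → Felix and Tariq overlap.
Amara starts after Felix ends, so Felix has no further overlaps.
Amara starts exactly when Tariq ends (back-to-back, no overlap), so Tariq has no further overlaps.
Dmitri starts after Amara ends, so Amara has no further overlaps.
Lucia starts after Dmitri ends, so Dmitri has no further overlaps.
Marcus starts after Lucia ends.

Felix & Tariq, Hannah & Yusuf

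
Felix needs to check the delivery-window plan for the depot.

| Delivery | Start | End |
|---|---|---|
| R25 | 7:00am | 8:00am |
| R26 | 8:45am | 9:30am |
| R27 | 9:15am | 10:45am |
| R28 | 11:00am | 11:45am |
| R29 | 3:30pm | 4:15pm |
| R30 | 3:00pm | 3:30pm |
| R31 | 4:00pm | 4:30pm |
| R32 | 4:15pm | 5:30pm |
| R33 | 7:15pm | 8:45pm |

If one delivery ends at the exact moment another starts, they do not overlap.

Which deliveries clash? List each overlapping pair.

Sorted by start: R25, R26, R27, R28, R30, R29, R31, R32, R33.
R26 starts after R25 ends; R25 is clear from here.
R27 starts before R26 ends → R26 and R27 overlap.
R28 starts after R26 ends; R26 is clear from here.
R28 starts after R27 ends; R27 is clear from here.
R30 starts after R28 ends; R28 is clear from here.
R29 starts exactly when R30 ends (back-to-back, no overlap); R30 is clear from here.
R31 starts before R29 ends → R29 and R31 overlap.
R32 starts exactly when R29 ends (back-to-back, no overlap); R29 is clear from here.
R32 starts before R31 ends → R31 and R32 overlap.
R33 starts after R31 ends.
R33 starts after R32 ends.

R26 & R27, R29 & R31, R31 & R32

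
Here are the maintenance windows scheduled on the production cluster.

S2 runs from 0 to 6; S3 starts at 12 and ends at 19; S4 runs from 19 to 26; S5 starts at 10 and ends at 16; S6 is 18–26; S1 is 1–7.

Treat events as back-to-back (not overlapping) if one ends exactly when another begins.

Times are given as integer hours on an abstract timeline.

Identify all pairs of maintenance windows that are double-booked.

S1 & S2, S3 & S5, S3 & S6, S4 & S6

Check each pair: they overlap iff neither finishes before the other starts.
Sorted by start: S2, S1, S5, S3, S6, S4.
S1 starts before S2 ends → S2 and S1 overlap.
S5 starts after S2 ends — done with S2.
S5 starts after S1 ends — done with S1.
S3 starts before S5 ends → S5 and S3 overlap.
S6 starts after S5 ends — done with S5.
S6 starts before S3 ends → S3 and S6 overlap.
S4 starts exactly when S3 ends (back-to-back, no overlap).
S4 starts before S6 ends → S6 and S4 overlap.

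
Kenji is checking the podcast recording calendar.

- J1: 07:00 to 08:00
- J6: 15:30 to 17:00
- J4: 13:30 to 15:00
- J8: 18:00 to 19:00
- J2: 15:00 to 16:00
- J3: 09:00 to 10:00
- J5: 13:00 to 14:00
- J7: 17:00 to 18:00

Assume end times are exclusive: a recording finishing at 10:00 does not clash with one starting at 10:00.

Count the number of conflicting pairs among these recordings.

Two intervals overlap when each starts before the other ends.
Sorted by start: J1, J3, J5, J4, J2, J6, J7, J8.
J3 starts after J1 ends — done with J1.
J5 starts after J3 ends — done with J3.
J4 starts before J5 ends → J5 and J4 overlap.
J2 starts after J5 ends — done with J5.
J2 starts exactly when J4 ends (back-to-back, no overlap) — done with J4.
J6 starts before J2 ends → J2 and J6 overlap.
J7 starts after J2 ends — done with J2.
J7 starts exactly when J6 ends (back-to-back, no overlap) — done with J6.
J8 starts exactly when J7 ends (back-to-back, no overlap).
Overlapping pairs: J2 & J6, J4 & J5 — 2 in total.

2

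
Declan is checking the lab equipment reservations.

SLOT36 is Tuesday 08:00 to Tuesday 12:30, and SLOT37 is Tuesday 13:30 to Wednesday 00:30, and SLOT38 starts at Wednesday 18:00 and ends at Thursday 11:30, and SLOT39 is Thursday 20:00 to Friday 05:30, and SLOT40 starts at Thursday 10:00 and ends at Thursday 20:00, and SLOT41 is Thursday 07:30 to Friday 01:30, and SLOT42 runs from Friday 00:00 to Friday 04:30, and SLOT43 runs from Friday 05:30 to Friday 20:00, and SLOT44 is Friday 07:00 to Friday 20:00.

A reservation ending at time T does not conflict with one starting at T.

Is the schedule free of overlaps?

No

Sorted by start: SLOT36, SLOT37, SLOT38, SLOT41, SLOT40, SLOT39, SLOT42, SLOT43, SLOT44.
SLOT37 starts after SLOT36 ends, so nothing later overlaps SLOT36 either.
SLOT38 starts after SLOT37 ends, so nothing later overlaps SLOT37 either.
SLOT41 starts before SLOT38 ends → SLOT38 and SLOT41 overlap.
That's a conflict, so the schedule is not conflict-free.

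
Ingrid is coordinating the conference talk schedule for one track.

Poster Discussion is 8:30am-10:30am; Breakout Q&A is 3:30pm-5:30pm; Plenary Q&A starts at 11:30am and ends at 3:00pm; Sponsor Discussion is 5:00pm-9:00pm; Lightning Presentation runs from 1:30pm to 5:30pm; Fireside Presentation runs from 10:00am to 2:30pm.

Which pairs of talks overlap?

Breakout Q&A & Lightning Presentation, Breakout Q&A & Sponsor Discussion, Fireside Presentation & Lightning Presentation, Fireside Presentation & Plenary Q&A, Fireside Presentation & Poster Discussion, Lightning Presentation & Plenary Q&A, Lightning Presentation & Sponsor Discussion

Sorted by start: Poster Discussion, Fireside Presentation, Plenary Q&A, Lightning Presentation, Breakout Q&A, Sponsor Discussion.
Fireside Presentation starts before Poster Discussion ends → Poster Discussion and Fireside Presentation overlap.
Plenary Q&A starts after Poster Discussion ends — done with Poster Discussion.
Plenary Q&A starts before Fireside Presentation ends → Fireside Presentation and Plenary Q&A overlap.
Lightning Presentation starts before Fireside Presentation ends → Fireside Presentation and Lightning Presentation overlap.
Breakout Q&A starts after Fireside Presentation ends — done with Fireside Presentation.
Lightning Presentation starts before Plenary Q&A ends → Plenary Q&A and Lightning Presentation overlap.
Breakout Q&A starts after Plenary Q&A ends — done with Plenary Q&A.
Breakout Q&A starts before Lightning Presentation ends → Lightning Presentation and Breakout Q&A overlap.
Sponsor Discussion starts before Lightning Presentation ends → Lightning Presentation and Sponsor Discussion overlap.
Sponsor Discussion starts before Breakout Q&A ends → Breakout Q&A and Sponsor Discussion overlap.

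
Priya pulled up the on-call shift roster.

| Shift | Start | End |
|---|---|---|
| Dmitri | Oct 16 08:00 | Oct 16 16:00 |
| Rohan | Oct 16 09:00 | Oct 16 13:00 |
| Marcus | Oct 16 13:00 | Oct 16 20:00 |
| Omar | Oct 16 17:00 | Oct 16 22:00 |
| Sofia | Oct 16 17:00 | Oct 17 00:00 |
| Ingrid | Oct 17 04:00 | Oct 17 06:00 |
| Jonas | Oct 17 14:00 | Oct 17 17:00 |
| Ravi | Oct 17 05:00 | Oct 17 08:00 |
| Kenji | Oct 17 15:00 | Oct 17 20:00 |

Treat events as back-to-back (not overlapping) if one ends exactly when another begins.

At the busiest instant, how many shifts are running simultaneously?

Walk through starts and ends in time order (an end at T is processed before a start at T):
Oct 16 08:00 start Dmitri → 1
Oct 16 09:00 start Rohan → 2
Oct 16 13:00 end Rohan → 1
Oct 16 13:00 start Marcus → 2
Oct 16 16:00 end Dmitri → 1
Oct 16 17:00 start Omar → 2
Oct 16 17:00 start Sofia → 3
Oct 16 20:00 end Marcus → 2
Oct 16 22:00 end Omar → 1
Oct 17 00:00 end Sofia → 0
Oct 17 04:00 start Ingrid → 1
Oct 17 05:00 start Ravi → 2
Oct 17 06:00 end Ingrid → 1
Oct 17 08:00 end Ravi → 0
Oct 17 14:00 start Jonas → 1
Oct 17 15:00 start Kenji → 2
Oct 17 17:00 end Jonas → 1
Oct 17 20:00 end Kenji → 0
Peak is 3, at Oct 16 17:00 (Marcus, Omar, Sofia).

3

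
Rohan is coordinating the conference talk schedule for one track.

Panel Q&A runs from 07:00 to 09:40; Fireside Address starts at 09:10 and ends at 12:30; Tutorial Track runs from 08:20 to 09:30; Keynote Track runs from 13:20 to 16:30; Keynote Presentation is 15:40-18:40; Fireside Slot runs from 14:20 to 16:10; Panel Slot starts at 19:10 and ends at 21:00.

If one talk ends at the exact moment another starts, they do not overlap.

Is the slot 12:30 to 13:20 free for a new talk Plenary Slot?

Yes — the slot is free

Panel Q&A: ends 09:40 at or before Plenary Slot starts 12:30 → clear.
Tutorial Track: ends 09:30 at or before Plenary Slot starts 12:30 → clear.
Fireside Address: ends 12:30 at or before Plenary Slot starts 12:30 → clear.
Keynote Track: starts 13:20 at or after Plenary Slot ends 13:20 → clear.
Fireside Slot: starts 14:20 at or after Plenary Slot ends 13:20 → clear.
Keynote Presentation: starts 15:40 at or after Plenary Slot ends 13:20 → clear.
Panel Slot: starts 19:10 at or after Plenary Slot ends 13:20 → clear.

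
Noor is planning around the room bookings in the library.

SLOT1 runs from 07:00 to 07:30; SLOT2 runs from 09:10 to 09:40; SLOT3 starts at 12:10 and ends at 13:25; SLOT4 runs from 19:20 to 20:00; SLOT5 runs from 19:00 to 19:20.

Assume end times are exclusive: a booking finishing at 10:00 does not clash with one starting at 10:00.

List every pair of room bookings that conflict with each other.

no overlapping pairs

Sorted by start: SLOT1, SLOT2, SLOT3, SLOT5, SLOT4.
SLOT2 starts after SLOT1 ends, so SLOT1 has no further overlaps.
SLOT3 starts after SLOT2 ends, so SLOT2 has no further overlaps.
SLOT5 starts after SLOT3 ends, so SLOT3 has no further overlaps.
SLOT4 starts exactly when SLOT5 ends (back-to-back, no overlap).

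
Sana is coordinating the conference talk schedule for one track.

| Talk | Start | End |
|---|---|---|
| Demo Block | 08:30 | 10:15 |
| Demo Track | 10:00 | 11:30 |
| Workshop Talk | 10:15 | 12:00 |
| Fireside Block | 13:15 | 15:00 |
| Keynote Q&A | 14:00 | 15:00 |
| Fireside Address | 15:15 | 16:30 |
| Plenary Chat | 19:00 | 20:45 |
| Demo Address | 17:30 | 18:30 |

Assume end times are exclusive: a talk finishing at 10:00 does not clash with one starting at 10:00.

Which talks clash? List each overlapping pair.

Demo Block & Demo Track, Demo Track & Workshop Talk, Fireside Block & Keynote Q&A

Sorted by start: Demo Block, Demo Track, Workshop Talk, Fireside Block, Keynote Q&A, Fireside Address, Demo Address, Plenary Chat.
Demo Track starts before Demo Block ends → Demo Block and Demo Track overlap.
Workshop Talk starts exactly when Demo Block ends (back-to-back, no overlap); Demo Block is clear from here.
Workshop Talk starts before Demo Track ends → Demo Track and Workshop Talk overlap.
Fireside Block starts after Demo Track ends; Demo Track is clear from here.
Fireside Block starts after Workshop Talk ends; Workshop Talk is clear from here.
Keynote Q&A starts before Fireside Block ends → Fireside Block and Keynote Q&A overlap.
Fireside Address starts after Fireside Block ends; Fireside Block is clear from here.
Fireside Address starts after Keynote Q&A ends; Keynote Q&A is clear from here.
Demo Address starts after Fireside Address ends; Fireside Address is clear from here.
Plenary Chat starts after Demo Address ends.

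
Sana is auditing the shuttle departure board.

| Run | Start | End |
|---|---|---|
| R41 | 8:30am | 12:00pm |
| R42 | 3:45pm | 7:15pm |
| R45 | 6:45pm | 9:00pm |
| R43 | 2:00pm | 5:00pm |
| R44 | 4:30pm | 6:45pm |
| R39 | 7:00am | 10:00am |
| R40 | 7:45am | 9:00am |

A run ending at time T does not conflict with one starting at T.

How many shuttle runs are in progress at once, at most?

3

Walk through starts and ends in time order (an end at T is processed before a start at T):
7:00am start R39 → 1
7:45am start R40 → 2
8:30am start R41 → 3
9:00am end R40 → 2
10:00am end R39 → 1
12:00pm end R41 → 0
2:00pm start R43 → 1
3:45pm start R42 → 2
4:30pm start R44 → 3
5:00pm end R43 → 2
6:45pm end R44 → 1
6:45pm start R45 → 2
7:15pm end R42 → 1
9:00pm end R45 → 0
Peak is 3, at 8:30am (R39, R40, R41).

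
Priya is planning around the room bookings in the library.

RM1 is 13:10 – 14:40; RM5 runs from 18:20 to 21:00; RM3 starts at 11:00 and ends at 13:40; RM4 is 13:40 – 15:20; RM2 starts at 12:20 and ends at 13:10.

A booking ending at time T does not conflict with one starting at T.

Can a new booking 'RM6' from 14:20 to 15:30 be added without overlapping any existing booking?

RM3: ends 13:40 at or before RM6 starts 14:20 → clear.
RM2: ends 13:10 at or before RM6 starts 14:20 → clear.
RM1: starts 13:10 before RM6 ends 15:30, and ends 14:40 after RM6 starts 14:20 → overlap.
RM4: starts 13:40 before RM6 ends 15:30, and ends 15:20 after RM6 starts 14:20 → overlap.
RM5: starts 18:20 at or after RM6 ends 15:30 → clear.
RM6 overlaps RM1, RM4.

No — it overlaps RM1, RM4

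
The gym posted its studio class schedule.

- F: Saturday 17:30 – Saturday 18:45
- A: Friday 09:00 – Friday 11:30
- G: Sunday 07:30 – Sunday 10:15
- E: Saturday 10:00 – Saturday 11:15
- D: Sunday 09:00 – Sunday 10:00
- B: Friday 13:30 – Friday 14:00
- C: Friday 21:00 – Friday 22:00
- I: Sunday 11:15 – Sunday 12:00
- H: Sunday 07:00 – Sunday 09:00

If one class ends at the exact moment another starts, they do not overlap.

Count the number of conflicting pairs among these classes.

Sorted by start: A, B, C, E, F, H, G, D, I.
B starts after A ends — done with A.
C starts after B ends — done with B.
E starts after C ends — done with C.
F starts after E ends — done with E.
H starts after F ends — done with F.
G starts before H ends → H and G overlap.
D starts exactly when H ends (back-to-back, no overlap) — done with H.
D starts before G ends → G and D overlap.
I starts after G ends.
I starts after D ends.
Overlapping pairs: D & G, G & H — 2 in total.

2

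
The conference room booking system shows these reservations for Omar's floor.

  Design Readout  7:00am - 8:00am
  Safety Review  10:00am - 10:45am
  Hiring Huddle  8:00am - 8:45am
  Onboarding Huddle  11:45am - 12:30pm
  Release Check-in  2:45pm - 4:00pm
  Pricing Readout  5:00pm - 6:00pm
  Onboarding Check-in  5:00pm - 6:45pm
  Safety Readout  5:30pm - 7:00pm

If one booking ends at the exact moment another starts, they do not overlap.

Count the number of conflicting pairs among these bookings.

Sorted by start: Design Readout, Hiring Huddle, Safety Review, Onboarding Huddle, Release Check-in, Pricing Readout, Onboarding Check-in, Safety Readout.
Hiring Huddle starts exactly when Design Readout ends (back-to-back, no overlap); Design Readout is clear from here.
Safety Review starts after Hiring Huddle ends; Hiring Huddle is clear from here.
Onboarding Huddle starts after Safety Review ends; Safety Review is clear from here.
Release Check-in starts after Onboarding Huddle ends; Onboarding Huddle is clear from here.
Pricing Readout starts after Release Check-in ends; Release Check-in is clear from here.
Onboarding Check-in starts before Pricing Readout ends → Pricing Readout and Onboarding Check-in overlap.
Safety Readout starts before Pricing Readout ends → Pricing Readout and Safety Readout overlap.
Safety Readout starts before Onboarding Check-in ends → Onboarding Check-in and Safety Readout overlap.
Overlapping pairs: Onboarding Check-in & Pricing Readout, Onboarding Check-in & Safety Readout, Pricing Readout & Safety Readout — 3 in total.

3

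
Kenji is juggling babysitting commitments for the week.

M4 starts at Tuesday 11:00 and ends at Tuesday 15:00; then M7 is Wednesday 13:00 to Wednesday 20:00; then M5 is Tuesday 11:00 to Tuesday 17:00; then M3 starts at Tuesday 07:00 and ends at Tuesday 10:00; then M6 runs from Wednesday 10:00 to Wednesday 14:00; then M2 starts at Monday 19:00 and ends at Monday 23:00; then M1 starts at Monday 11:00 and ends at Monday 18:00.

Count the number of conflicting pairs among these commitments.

2

Sorted by start: M1, M2, M3, M4, M5, M6, M7.
M2 starts after M1 ends; M1 is clear from here.
M3 starts after M2 ends; M2 is clear from here.
M4 starts after M3 ends; M3 is clear from here.
M5 starts before M4 ends → M4 and M5 overlap.
M6 starts after M4 ends; M4 is clear from here.
M6 starts after M5 ends; M5 is clear from here.
M7 starts before M6 ends → M6 and M7 overlap.
Overlapping pairs: M4 & M5, M6 & M7 — 2 in total.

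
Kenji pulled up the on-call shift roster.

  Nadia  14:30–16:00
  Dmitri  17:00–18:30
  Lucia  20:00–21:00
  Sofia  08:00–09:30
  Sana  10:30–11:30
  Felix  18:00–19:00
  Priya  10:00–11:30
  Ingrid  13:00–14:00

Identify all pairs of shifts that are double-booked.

Check each pair: they overlap iff neither finishes before the other starts.
Sorted by start: Sofia, Priya, Sana, Ingrid, Nadia, Dmitri, Felix, Lucia.
Priya starts after Sofia ends, so nothing later overlaps Sofia either.
Sana starts before Priya ends → Priya and Sana overlap.
Ingrid starts after Priya ends, so nothing later overlaps Priya either.
Ingrid starts after Sana ends, so nothing later overlaps Sana either.
Nadia starts after Ingrid ends, so nothing later overlaps Ingrid either.
Dmitri starts after Nadia ends, so nothing later overlaps Nadia either.
Felix starts before Dmitri ends → Dmitri and Felix overlap.
Lucia starts after Dmitri ends.
Lucia starts after Felix ends.

Dmitri & Felix, Priya & Sana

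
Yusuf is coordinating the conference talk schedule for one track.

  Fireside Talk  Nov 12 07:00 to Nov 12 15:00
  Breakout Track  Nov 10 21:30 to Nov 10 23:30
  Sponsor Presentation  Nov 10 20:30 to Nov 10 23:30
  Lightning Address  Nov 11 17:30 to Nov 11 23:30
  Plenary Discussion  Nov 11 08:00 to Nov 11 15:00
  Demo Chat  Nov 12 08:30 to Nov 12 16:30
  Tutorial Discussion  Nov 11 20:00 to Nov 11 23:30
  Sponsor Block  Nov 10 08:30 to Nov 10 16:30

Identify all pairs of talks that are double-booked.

Breakout Track & Sponsor Presentation, Demo Chat & Fireside Talk, Lightning Address & Tutorial Discussion

Sorted by start: Sponsor Block, Sponsor Presentation, Breakout Track, Plenary Discussion, Lightning Address, Tutorial Discussion, Fireside Talk, Demo Chat.
Sponsor Presentation starts after Sponsor Block ends, so Sponsor Block has no further overlaps.
Breakout Track starts before Sponsor Presentation ends → Sponsor Presentation and Breakout Track overlap.
Plenary Discussion starts after Sponsor Presentation ends, so Sponsor Presentation has no further overlaps.
Plenary Discussion starts after Breakout Track ends, so Breakout Track has no further overlaps.
Lightning Address starts after Plenary Discussion ends, so Plenary Discussion has no further overlaps.
Tutorial Discussion starts before Lightning Address ends → Lightning Address and Tutorial Discussion overlap.
Fireside Talk starts after Lightning Address ends, so Lightning Address has no further overlaps.
Fireside Talk starts after Tutorial Discussion ends, so Tutorial Discussion has no further overlaps.
Demo Chat starts before Fireside Talk ends → Fireside Talk and Demo Chat overlap.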